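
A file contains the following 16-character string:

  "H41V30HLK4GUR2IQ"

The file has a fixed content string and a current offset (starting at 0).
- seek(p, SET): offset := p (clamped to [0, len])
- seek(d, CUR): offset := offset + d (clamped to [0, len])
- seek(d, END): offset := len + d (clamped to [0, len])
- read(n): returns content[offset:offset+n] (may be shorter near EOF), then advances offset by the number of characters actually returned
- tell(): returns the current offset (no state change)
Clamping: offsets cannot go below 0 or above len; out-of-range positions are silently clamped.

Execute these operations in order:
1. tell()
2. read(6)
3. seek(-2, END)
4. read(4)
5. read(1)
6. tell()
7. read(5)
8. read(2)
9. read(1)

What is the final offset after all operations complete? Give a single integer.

After 1 (tell()): offset=0
After 2 (read(6)): returned 'H41V30', offset=6
After 3 (seek(-2, END)): offset=14
After 4 (read(4)): returned 'IQ', offset=16
After 5 (read(1)): returned '', offset=16
After 6 (tell()): offset=16
After 7 (read(5)): returned '', offset=16
After 8 (read(2)): returned '', offset=16
After 9 (read(1)): returned '', offset=16

Answer: 16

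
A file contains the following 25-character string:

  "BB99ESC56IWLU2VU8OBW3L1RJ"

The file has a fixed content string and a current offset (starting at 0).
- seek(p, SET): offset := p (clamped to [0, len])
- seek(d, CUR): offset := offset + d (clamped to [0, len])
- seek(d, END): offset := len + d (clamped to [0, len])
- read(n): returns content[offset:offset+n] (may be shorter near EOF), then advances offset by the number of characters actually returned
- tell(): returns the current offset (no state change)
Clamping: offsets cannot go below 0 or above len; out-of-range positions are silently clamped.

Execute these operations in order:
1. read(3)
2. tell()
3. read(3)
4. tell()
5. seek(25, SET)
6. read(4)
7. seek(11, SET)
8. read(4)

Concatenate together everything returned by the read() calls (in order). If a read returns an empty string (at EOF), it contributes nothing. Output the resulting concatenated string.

After 1 (read(3)): returned 'BB9', offset=3
After 2 (tell()): offset=3
After 3 (read(3)): returned '9ES', offset=6
After 4 (tell()): offset=6
After 5 (seek(25, SET)): offset=25
After 6 (read(4)): returned '', offset=25
After 7 (seek(11, SET)): offset=11
After 8 (read(4)): returned 'LU2V', offset=15

Answer: BB99ESLU2V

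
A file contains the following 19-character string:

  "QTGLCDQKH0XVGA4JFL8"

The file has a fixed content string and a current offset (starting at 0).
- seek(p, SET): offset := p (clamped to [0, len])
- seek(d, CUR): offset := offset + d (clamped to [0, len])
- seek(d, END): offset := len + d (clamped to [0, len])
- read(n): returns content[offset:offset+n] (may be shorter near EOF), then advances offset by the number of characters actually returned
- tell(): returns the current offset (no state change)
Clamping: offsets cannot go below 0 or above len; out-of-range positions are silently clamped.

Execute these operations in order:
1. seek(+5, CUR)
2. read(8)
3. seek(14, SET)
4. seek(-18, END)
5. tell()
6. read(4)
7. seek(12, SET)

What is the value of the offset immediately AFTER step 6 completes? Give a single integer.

After 1 (seek(+5, CUR)): offset=5
After 2 (read(8)): returned 'DQKH0XVG', offset=13
After 3 (seek(14, SET)): offset=14
After 4 (seek(-18, END)): offset=1
After 5 (tell()): offset=1
After 6 (read(4)): returned 'TGLC', offset=5

Answer: 5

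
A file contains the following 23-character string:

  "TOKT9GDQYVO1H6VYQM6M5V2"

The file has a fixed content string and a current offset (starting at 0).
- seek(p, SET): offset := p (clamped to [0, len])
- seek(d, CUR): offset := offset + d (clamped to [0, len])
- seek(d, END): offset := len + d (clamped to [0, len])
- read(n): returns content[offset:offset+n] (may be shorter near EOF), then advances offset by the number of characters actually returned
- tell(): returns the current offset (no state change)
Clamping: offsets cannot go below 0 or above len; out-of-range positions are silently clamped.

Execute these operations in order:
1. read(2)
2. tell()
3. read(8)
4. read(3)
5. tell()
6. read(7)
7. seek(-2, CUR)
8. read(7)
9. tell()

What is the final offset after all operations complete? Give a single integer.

After 1 (read(2)): returned 'TO', offset=2
After 2 (tell()): offset=2
After 3 (read(8)): returned 'KT9GDQYV', offset=10
After 4 (read(3)): returned 'O1H', offset=13
After 5 (tell()): offset=13
After 6 (read(7)): returned '6VYQM6M', offset=20
After 7 (seek(-2, CUR)): offset=18
After 8 (read(7)): returned '6M5V2', offset=23
After 9 (tell()): offset=23

Answer: 23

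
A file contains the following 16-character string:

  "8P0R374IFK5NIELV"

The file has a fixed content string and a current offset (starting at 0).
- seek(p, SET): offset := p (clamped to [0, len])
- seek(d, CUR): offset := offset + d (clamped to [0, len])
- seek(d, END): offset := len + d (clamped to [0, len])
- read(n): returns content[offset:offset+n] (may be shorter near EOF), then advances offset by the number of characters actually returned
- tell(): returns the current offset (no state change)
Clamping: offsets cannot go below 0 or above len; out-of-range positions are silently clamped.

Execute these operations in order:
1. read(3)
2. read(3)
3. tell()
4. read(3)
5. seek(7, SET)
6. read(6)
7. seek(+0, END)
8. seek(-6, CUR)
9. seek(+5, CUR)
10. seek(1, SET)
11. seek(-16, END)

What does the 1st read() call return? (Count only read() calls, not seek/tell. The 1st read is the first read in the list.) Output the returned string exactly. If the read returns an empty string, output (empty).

Answer: 8P0

Derivation:
After 1 (read(3)): returned '8P0', offset=3
After 2 (read(3)): returned 'R37', offset=6
After 3 (tell()): offset=6
After 4 (read(3)): returned '4IF', offset=9
After 5 (seek(7, SET)): offset=7
After 6 (read(6)): returned 'IFK5NI', offset=13
After 7 (seek(+0, END)): offset=16
After 8 (seek(-6, CUR)): offset=10
After 9 (seek(+5, CUR)): offset=15
After 10 (seek(1, SET)): offset=1
After 11 (seek(-16, END)): offset=0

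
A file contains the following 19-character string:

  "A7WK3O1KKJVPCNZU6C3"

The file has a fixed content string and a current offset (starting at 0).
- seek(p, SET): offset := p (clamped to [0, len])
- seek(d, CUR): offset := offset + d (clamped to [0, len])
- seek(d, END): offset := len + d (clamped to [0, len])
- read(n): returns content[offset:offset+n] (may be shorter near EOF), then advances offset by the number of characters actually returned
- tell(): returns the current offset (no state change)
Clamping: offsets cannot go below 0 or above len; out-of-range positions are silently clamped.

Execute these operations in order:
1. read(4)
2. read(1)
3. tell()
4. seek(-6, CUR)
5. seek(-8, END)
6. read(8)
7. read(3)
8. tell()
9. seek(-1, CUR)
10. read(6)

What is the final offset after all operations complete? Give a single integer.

Answer: 19

Derivation:
After 1 (read(4)): returned 'A7WK', offset=4
After 2 (read(1)): returned '3', offset=5
After 3 (tell()): offset=5
After 4 (seek(-6, CUR)): offset=0
After 5 (seek(-8, END)): offset=11
After 6 (read(8)): returned 'PCNZU6C3', offset=19
After 7 (read(3)): returned '', offset=19
After 8 (tell()): offset=19
After 9 (seek(-1, CUR)): offset=18
After 10 (read(6)): returned '3', offset=19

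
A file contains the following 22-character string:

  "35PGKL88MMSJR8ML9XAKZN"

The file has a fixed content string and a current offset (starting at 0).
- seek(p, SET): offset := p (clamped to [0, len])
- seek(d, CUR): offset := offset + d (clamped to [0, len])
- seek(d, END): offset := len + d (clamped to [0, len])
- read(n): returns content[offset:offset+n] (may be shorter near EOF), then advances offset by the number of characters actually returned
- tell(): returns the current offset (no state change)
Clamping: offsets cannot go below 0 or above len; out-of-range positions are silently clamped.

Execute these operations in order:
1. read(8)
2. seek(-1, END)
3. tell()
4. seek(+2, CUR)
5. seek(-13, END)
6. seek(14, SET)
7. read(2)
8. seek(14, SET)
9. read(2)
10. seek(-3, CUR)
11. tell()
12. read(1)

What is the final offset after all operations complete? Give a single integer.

Answer: 14

Derivation:
After 1 (read(8)): returned '35PGKL88', offset=8
After 2 (seek(-1, END)): offset=21
After 3 (tell()): offset=21
After 4 (seek(+2, CUR)): offset=22
After 5 (seek(-13, END)): offset=9
After 6 (seek(14, SET)): offset=14
After 7 (read(2)): returned 'ML', offset=16
After 8 (seek(14, SET)): offset=14
After 9 (read(2)): returned 'ML', offset=16
After 10 (seek(-3, CUR)): offset=13
After 11 (tell()): offset=13
After 12 (read(1)): returned '8', offset=14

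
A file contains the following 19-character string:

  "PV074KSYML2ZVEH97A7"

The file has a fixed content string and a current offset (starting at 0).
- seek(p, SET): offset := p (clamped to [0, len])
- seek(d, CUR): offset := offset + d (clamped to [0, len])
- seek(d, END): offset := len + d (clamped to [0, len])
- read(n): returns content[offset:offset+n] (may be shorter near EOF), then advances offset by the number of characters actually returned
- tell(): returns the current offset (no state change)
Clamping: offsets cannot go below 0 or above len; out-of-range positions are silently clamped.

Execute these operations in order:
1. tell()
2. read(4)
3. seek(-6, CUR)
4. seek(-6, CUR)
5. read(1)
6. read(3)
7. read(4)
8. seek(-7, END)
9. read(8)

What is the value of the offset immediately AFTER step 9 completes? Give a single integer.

After 1 (tell()): offset=0
After 2 (read(4)): returned 'PV07', offset=4
After 3 (seek(-6, CUR)): offset=0
After 4 (seek(-6, CUR)): offset=0
After 5 (read(1)): returned 'P', offset=1
After 6 (read(3)): returned 'V07', offset=4
After 7 (read(4)): returned '4KSY', offset=8
After 8 (seek(-7, END)): offset=12
After 9 (read(8)): returned 'VEH97A7', offset=19

Answer: 19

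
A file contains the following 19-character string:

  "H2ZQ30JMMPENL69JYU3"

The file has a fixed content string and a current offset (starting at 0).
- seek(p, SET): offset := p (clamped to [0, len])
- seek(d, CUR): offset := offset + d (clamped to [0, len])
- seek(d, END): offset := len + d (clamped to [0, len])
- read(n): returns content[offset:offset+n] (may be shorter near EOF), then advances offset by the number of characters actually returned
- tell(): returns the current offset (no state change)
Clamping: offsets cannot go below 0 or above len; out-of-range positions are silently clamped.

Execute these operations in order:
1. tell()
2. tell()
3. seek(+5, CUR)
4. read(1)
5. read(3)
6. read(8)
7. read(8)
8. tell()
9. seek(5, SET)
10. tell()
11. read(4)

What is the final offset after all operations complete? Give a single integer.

Answer: 9

Derivation:
After 1 (tell()): offset=0
After 2 (tell()): offset=0
After 3 (seek(+5, CUR)): offset=5
After 4 (read(1)): returned '0', offset=6
After 5 (read(3)): returned 'JMM', offset=9
After 6 (read(8)): returned 'PENL69JY', offset=17
After 7 (read(8)): returned 'U3', offset=19
After 8 (tell()): offset=19
After 9 (seek(5, SET)): offset=5
After 10 (tell()): offset=5
After 11 (read(4)): returned '0JMM', offset=9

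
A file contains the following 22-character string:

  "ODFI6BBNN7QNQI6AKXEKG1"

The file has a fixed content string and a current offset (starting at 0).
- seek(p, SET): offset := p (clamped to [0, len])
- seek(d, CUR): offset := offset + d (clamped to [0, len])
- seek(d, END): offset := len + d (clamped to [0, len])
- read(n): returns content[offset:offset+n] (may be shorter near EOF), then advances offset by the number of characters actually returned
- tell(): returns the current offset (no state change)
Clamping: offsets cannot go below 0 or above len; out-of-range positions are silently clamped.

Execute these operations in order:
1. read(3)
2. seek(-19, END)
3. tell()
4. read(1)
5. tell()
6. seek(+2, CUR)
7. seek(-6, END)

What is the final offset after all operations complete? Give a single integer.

Answer: 16

Derivation:
After 1 (read(3)): returned 'ODF', offset=3
After 2 (seek(-19, END)): offset=3
After 3 (tell()): offset=3
After 4 (read(1)): returned 'I', offset=4
After 5 (tell()): offset=4
After 6 (seek(+2, CUR)): offset=6
After 7 (seek(-6, END)): offset=16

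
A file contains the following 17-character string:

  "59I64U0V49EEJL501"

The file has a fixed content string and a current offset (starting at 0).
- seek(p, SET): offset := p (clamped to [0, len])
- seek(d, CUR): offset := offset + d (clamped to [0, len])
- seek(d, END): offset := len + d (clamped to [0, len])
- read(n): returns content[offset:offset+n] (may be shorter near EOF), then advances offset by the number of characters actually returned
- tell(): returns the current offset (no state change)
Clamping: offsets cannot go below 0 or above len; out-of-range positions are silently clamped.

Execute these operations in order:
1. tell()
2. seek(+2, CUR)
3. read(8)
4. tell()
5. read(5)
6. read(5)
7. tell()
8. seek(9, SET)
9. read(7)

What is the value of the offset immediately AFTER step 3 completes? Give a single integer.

Answer: 10

Derivation:
After 1 (tell()): offset=0
After 2 (seek(+2, CUR)): offset=2
After 3 (read(8)): returned 'I64U0V49', offset=10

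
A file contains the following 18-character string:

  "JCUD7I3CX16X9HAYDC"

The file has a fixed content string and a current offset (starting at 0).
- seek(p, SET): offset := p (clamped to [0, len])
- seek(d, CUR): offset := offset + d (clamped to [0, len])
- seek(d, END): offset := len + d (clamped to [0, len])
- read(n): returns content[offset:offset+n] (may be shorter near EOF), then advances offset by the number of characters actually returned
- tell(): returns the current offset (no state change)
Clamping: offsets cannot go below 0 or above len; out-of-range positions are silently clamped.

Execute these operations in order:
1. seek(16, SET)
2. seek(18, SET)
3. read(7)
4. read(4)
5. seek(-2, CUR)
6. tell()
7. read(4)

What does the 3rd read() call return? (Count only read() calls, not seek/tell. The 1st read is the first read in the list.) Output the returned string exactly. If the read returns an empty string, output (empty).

After 1 (seek(16, SET)): offset=16
After 2 (seek(18, SET)): offset=18
After 3 (read(7)): returned '', offset=18
After 4 (read(4)): returned '', offset=18
After 5 (seek(-2, CUR)): offset=16
After 6 (tell()): offset=16
After 7 (read(4)): returned 'DC', offset=18

Answer: DC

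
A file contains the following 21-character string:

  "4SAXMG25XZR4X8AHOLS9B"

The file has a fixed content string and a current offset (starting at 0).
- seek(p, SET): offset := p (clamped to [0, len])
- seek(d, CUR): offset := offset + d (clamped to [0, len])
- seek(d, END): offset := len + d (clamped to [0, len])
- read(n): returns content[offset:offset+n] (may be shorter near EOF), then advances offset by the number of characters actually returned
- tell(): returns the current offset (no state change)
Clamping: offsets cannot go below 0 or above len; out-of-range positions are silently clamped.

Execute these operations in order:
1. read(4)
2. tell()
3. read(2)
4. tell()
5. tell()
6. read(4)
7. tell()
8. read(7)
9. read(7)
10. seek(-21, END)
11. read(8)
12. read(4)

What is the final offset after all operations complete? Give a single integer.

After 1 (read(4)): returned '4SAX', offset=4
After 2 (tell()): offset=4
After 3 (read(2)): returned 'MG', offset=6
After 4 (tell()): offset=6
After 5 (tell()): offset=6
After 6 (read(4)): returned '25XZ', offset=10
After 7 (tell()): offset=10
After 8 (read(7)): returned 'R4X8AHO', offset=17
After 9 (read(7)): returned 'LS9B', offset=21
After 10 (seek(-21, END)): offset=0
After 11 (read(8)): returned '4SAXMG25', offset=8
After 12 (read(4)): returned 'XZR4', offset=12

Answer: 12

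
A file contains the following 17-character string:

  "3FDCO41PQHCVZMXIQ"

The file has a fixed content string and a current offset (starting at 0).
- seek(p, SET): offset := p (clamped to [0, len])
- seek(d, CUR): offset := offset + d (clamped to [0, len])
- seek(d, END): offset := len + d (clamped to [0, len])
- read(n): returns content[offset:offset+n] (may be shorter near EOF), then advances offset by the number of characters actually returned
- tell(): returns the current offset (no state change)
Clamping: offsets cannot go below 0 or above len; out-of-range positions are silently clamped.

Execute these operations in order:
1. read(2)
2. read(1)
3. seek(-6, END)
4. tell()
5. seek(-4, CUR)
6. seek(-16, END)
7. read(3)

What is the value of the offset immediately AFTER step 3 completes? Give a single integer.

After 1 (read(2)): returned '3F', offset=2
After 2 (read(1)): returned 'D', offset=3
After 3 (seek(-6, END)): offset=11

Answer: 11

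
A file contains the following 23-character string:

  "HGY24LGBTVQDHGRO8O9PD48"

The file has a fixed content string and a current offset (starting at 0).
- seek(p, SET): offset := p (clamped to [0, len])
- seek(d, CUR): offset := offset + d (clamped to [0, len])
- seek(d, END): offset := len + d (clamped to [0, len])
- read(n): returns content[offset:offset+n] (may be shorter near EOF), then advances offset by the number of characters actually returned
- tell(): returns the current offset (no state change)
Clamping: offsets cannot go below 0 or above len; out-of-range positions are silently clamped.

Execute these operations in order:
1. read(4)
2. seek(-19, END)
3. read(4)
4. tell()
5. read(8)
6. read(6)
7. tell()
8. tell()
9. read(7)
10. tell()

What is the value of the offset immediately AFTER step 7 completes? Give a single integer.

After 1 (read(4)): returned 'HGY2', offset=4
After 2 (seek(-19, END)): offset=4
After 3 (read(4)): returned '4LGB', offset=8
After 4 (tell()): offset=8
After 5 (read(8)): returned 'TVQDHGRO', offset=16
After 6 (read(6)): returned '8O9PD4', offset=22
After 7 (tell()): offset=22

Answer: 22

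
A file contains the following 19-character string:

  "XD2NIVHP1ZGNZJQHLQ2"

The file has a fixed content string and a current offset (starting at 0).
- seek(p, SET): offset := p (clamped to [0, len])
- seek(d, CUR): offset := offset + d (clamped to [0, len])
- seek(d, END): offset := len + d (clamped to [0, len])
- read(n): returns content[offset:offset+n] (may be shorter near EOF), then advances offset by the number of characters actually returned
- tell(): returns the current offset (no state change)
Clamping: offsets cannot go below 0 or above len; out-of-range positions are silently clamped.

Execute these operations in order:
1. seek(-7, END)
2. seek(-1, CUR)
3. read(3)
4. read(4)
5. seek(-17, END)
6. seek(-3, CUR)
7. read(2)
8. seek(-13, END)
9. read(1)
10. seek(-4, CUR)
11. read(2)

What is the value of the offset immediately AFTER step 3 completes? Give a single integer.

After 1 (seek(-7, END)): offset=12
After 2 (seek(-1, CUR)): offset=11
After 3 (read(3)): returned 'NZJ', offset=14

Answer: 14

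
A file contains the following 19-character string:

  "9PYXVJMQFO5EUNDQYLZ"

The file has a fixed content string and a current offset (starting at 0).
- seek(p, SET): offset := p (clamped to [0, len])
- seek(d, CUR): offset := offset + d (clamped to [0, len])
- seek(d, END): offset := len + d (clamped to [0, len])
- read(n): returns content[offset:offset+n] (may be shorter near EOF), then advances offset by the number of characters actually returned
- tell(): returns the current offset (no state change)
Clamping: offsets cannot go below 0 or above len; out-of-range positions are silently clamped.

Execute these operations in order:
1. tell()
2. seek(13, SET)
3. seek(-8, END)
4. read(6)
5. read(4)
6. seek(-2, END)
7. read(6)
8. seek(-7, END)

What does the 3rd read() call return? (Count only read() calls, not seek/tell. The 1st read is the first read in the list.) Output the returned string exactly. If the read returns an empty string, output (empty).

Answer: LZ

Derivation:
After 1 (tell()): offset=0
After 2 (seek(13, SET)): offset=13
After 3 (seek(-8, END)): offset=11
After 4 (read(6)): returned 'EUNDQY', offset=17
After 5 (read(4)): returned 'LZ', offset=19
After 6 (seek(-2, END)): offset=17
After 7 (read(6)): returned 'LZ', offset=19
After 8 (seek(-7, END)): offset=12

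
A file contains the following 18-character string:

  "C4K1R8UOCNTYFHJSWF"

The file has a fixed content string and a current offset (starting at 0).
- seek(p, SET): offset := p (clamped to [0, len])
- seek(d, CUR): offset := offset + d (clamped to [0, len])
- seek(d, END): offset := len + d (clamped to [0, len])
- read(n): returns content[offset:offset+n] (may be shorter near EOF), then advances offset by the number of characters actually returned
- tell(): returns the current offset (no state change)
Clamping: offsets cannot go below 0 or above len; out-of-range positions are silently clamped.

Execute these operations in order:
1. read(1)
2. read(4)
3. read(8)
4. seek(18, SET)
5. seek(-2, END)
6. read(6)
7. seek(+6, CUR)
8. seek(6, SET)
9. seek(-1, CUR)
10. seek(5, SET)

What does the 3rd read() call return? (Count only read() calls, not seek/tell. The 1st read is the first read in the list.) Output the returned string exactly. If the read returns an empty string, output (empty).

Answer: 8UOCNTYF

Derivation:
After 1 (read(1)): returned 'C', offset=1
After 2 (read(4)): returned '4K1R', offset=5
After 3 (read(8)): returned '8UOCNTYF', offset=13
After 4 (seek(18, SET)): offset=18
After 5 (seek(-2, END)): offset=16
After 6 (read(6)): returned 'WF', offset=18
After 7 (seek(+6, CUR)): offset=18
After 8 (seek(6, SET)): offset=6
After 9 (seek(-1, CUR)): offset=5
After 10 (seek(5, SET)): offset=5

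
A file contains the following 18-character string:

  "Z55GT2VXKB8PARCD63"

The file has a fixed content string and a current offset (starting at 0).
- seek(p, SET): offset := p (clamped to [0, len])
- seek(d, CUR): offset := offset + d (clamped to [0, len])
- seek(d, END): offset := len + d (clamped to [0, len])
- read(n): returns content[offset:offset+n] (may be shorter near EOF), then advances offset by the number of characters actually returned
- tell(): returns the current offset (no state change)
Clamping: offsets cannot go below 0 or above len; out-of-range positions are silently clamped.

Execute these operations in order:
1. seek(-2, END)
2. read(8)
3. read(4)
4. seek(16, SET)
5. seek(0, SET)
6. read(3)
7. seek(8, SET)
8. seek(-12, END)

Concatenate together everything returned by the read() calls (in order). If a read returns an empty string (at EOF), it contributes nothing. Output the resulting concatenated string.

Answer: 63Z55

Derivation:
After 1 (seek(-2, END)): offset=16
After 2 (read(8)): returned '63', offset=18
After 3 (read(4)): returned '', offset=18
After 4 (seek(16, SET)): offset=16
After 5 (seek(0, SET)): offset=0
After 6 (read(3)): returned 'Z55', offset=3
After 7 (seek(8, SET)): offset=8
After 8 (seek(-12, END)): offset=6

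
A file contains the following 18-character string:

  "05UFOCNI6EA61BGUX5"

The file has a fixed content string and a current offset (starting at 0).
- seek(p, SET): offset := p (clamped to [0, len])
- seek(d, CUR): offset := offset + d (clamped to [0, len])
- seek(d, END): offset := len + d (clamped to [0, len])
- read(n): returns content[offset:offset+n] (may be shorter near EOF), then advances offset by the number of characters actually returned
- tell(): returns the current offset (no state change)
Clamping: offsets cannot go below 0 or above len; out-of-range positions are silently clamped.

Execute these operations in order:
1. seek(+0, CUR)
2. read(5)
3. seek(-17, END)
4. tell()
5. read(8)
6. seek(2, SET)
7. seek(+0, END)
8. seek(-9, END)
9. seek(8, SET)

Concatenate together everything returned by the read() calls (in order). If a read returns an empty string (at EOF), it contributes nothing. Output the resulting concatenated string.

After 1 (seek(+0, CUR)): offset=0
After 2 (read(5)): returned '05UFO', offset=5
After 3 (seek(-17, END)): offset=1
After 4 (tell()): offset=1
After 5 (read(8)): returned '5UFOCNI6', offset=9
After 6 (seek(2, SET)): offset=2
After 7 (seek(+0, END)): offset=18
After 8 (seek(-9, END)): offset=9
After 9 (seek(8, SET)): offset=8

Answer: 05UFO5UFOCNI6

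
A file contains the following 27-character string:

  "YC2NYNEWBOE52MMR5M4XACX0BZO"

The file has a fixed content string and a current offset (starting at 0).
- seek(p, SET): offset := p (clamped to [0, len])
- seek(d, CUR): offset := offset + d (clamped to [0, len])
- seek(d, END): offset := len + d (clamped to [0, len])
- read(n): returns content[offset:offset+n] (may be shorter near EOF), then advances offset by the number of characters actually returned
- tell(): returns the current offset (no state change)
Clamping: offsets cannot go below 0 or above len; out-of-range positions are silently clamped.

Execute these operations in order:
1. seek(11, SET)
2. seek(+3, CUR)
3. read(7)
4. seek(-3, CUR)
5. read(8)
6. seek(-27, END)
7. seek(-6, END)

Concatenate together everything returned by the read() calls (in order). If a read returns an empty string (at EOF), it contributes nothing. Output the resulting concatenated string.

After 1 (seek(11, SET)): offset=11
After 2 (seek(+3, CUR)): offset=14
After 3 (read(7)): returned 'MR5M4XA', offset=21
After 4 (seek(-3, CUR)): offset=18
After 5 (read(8)): returned '4XACX0BZ', offset=26
After 6 (seek(-27, END)): offset=0
After 7 (seek(-6, END)): offset=21

Answer: MR5M4XA4XACX0BZ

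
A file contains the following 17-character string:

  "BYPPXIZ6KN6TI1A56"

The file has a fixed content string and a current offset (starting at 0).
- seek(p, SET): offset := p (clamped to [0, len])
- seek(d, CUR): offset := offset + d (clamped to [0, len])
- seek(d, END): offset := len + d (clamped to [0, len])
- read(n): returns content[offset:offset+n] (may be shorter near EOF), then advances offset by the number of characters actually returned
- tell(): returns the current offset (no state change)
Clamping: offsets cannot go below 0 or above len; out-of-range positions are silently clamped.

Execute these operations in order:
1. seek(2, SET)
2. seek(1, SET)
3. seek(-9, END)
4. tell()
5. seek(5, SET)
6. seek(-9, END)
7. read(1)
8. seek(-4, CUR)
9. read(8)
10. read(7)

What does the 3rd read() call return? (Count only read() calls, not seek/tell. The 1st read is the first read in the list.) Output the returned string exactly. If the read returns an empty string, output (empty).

Answer: 1A56

Derivation:
After 1 (seek(2, SET)): offset=2
After 2 (seek(1, SET)): offset=1
After 3 (seek(-9, END)): offset=8
After 4 (tell()): offset=8
After 5 (seek(5, SET)): offset=5
After 6 (seek(-9, END)): offset=8
After 7 (read(1)): returned 'K', offset=9
After 8 (seek(-4, CUR)): offset=5
After 9 (read(8)): returned 'IZ6KN6TI', offset=13
After 10 (read(7)): returned '1A56', offset=17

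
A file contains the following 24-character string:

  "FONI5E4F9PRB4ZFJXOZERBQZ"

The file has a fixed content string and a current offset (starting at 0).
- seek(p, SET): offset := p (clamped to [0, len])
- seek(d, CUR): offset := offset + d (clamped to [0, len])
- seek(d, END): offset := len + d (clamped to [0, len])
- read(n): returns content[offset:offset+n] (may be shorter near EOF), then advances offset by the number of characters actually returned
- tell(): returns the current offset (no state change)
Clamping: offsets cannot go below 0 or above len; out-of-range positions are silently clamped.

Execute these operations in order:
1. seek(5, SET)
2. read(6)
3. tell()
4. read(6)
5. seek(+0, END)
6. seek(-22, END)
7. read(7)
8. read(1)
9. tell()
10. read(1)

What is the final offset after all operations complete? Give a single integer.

After 1 (seek(5, SET)): offset=5
After 2 (read(6)): returned 'E4F9PR', offset=11
After 3 (tell()): offset=11
After 4 (read(6)): returned 'B4ZFJX', offset=17
After 5 (seek(+0, END)): offset=24
After 6 (seek(-22, END)): offset=2
After 7 (read(7)): returned 'NI5E4F9', offset=9
After 8 (read(1)): returned 'P', offset=10
After 9 (tell()): offset=10
After 10 (read(1)): returned 'R', offset=11

Answer: 11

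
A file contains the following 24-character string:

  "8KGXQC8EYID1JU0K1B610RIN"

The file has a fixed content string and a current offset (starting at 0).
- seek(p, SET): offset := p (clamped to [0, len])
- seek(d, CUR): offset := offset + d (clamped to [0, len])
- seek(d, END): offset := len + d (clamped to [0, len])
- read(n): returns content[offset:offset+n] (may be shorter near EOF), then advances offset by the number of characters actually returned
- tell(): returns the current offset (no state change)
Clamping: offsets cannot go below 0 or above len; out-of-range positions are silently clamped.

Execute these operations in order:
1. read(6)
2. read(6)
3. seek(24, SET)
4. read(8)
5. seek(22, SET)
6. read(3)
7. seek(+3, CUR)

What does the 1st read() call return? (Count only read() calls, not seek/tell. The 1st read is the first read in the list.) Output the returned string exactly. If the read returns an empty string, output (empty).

Answer: 8KGXQC

Derivation:
After 1 (read(6)): returned '8KGXQC', offset=6
After 2 (read(6)): returned '8EYID1', offset=12
After 3 (seek(24, SET)): offset=24
After 4 (read(8)): returned '', offset=24
After 5 (seek(22, SET)): offset=22
After 6 (read(3)): returned 'IN', offset=24
After 7 (seek(+3, CUR)): offset=24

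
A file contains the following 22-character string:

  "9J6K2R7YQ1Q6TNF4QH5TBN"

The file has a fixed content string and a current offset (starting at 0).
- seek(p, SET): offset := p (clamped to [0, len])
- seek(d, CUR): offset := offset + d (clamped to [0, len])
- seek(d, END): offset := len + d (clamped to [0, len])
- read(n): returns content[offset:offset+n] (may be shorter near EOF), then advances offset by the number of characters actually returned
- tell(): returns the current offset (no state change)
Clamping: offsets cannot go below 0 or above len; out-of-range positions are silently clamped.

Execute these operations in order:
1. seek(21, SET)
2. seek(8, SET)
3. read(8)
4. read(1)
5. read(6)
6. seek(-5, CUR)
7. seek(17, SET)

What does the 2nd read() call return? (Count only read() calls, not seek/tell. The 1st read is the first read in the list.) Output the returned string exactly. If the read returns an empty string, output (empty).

Answer: Q

Derivation:
After 1 (seek(21, SET)): offset=21
After 2 (seek(8, SET)): offset=8
After 3 (read(8)): returned 'Q1Q6TNF4', offset=16
After 4 (read(1)): returned 'Q', offset=17
After 5 (read(6)): returned 'H5TBN', offset=22
After 6 (seek(-5, CUR)): offset=17
After 7 (seek(17, SET)): offset=17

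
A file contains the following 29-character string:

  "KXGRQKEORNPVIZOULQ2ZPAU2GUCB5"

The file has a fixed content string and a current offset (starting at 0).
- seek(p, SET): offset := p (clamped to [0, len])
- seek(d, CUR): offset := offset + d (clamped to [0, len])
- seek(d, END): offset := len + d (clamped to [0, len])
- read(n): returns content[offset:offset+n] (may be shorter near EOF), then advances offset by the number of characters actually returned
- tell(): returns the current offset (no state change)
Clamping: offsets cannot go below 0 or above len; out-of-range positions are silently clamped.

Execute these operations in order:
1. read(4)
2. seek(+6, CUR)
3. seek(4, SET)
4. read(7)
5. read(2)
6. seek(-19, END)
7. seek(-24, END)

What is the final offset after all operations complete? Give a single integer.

Answer: 5

Derivation:
After 1 (read(4)): returned 'KXGR', offset=4
After 2 (seek(+6, CUR)): offset=10
After 3 (seek(4, SET)): offset=4
After 4 (read(7)): returned 'QKEORNP', offset=11
After 5 (read(2)): returned 'VI', offset=13
After 6 (seek(-19, END)): offset=10
After 7 (seek(-24, END)): offset=5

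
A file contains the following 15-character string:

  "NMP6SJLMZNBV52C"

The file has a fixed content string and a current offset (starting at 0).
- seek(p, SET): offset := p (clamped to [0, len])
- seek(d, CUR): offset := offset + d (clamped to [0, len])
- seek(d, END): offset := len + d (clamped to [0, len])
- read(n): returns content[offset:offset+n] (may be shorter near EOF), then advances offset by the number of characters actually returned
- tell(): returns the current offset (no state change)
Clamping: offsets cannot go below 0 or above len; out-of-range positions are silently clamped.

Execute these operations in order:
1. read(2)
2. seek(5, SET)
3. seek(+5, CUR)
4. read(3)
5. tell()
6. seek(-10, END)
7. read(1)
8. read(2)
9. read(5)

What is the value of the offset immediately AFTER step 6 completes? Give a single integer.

After 1 (read(2)): returned 'NM', offset=2
After 2 (seek(5, SET)): offset=5
After 3 (seek(+5, CUR)): offset=10
After 4 (read(3)): returned 'BV5', offset=13
After 5 (tell()): offset=13
After 6 (seek(-10, END)): offset=5

Answer: 5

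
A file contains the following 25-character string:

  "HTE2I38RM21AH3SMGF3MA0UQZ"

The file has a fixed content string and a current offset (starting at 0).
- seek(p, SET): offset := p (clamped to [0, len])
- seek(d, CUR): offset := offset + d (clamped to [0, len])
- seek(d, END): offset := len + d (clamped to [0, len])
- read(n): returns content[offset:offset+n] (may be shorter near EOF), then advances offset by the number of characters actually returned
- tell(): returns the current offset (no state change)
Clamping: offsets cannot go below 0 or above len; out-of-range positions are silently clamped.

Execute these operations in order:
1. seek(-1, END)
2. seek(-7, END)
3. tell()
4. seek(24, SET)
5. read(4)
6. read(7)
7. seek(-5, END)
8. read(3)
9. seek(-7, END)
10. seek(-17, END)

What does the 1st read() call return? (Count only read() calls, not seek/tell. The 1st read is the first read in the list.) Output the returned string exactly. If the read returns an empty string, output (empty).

Answer: Z

Derivation:
After 1 (seek(-1, END)): offset=24
After 2 (seek(-7, END)): offset=18
After 3 (tell()): offset=18
After 4 (seek(24, SET)): offset=24
After 5 (read(4)): returned 'Z', offset=25
After 6 (read(7)): returned '', offset=25
After 7 (seek(-5, END)): offset=20
After 8 (read(3)): returned 'A0U', offset=23
After 9 (seek(-7, END)): offset=18
After 10 (seek(-17, END)): offset=8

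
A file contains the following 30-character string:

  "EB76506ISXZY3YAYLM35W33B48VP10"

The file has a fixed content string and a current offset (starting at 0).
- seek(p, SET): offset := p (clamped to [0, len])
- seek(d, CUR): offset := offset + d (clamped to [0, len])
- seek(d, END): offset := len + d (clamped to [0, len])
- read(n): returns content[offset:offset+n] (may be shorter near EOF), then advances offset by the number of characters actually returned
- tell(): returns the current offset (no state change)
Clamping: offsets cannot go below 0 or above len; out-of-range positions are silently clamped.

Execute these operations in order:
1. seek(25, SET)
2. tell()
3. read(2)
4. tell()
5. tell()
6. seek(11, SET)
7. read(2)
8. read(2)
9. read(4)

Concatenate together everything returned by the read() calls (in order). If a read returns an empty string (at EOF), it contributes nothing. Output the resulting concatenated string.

Answer: 8VY3YAYLM3

Derivation:
After 1 (seek(25, SET)): offset=25
After 2 (tell()): offset=25
After 3 (read(2)): returned '8V', offset=27
After 4 (tell()): offset=27
After 5 (tell()): offset=27
After 6 (seek(11, SET)): offset=11
After 7 (read(2)): returned 'Y3', offset=13
After 8 (read(2)): returned 'YA', offset=15
After 9 (read(4)): returned 'YLM3', offset=19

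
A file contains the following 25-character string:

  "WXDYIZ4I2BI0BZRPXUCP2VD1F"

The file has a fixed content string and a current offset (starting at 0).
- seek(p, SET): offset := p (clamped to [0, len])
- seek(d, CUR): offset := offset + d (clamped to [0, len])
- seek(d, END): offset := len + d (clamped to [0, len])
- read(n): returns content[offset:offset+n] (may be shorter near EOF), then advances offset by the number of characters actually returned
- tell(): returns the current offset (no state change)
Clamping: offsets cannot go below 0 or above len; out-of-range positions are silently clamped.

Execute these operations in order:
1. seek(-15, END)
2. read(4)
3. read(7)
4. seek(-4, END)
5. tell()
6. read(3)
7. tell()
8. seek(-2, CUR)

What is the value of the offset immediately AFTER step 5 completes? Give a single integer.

After 1 (seek(-15, END)): offset=10
After 2 (read(4)): returned 'I0BZ', offset=14
After 3 (read(7)): returned 'RPXUCP2', offset=21
After 4 (seek(-4, END)): offset=21
After 5 (tell()): offset=21

Answer: 21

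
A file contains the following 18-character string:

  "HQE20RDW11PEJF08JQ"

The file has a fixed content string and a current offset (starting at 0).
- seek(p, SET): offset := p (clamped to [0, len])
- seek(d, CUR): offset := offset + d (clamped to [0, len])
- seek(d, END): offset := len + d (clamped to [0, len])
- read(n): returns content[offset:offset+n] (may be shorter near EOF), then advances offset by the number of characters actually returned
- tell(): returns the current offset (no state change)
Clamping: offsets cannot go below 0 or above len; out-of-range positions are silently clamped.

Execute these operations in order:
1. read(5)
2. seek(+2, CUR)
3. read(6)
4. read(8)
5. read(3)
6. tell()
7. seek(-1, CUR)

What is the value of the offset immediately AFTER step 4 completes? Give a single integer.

After 1 (read(5)): returned 'HQE20', offset=5
After 2 (seek(+2, CUR)): offset=7
After 3 (read(6)): returned 'W11PEJ', offset=13
After 4 (read(8)): returned 'F08JQ', offset=18

Answer: 18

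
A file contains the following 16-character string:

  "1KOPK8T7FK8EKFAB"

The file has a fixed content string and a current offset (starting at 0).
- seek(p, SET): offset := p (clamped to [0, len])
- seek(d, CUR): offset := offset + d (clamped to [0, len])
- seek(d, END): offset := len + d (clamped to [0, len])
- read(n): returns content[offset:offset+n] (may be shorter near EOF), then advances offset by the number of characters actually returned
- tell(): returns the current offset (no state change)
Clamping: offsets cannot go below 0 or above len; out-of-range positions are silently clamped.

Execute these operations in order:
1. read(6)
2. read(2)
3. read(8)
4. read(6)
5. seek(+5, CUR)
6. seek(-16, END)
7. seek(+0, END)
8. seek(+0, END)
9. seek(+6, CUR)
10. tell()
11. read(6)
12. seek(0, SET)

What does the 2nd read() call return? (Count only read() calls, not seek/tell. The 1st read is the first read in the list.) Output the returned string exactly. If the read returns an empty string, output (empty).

Answer: T7

Derivation:
After 1 (read(6)): returned '1KOPK8', offset=6
After 2 (read(2)): returned 'T7', offset=8
After 3 (read(8)): returned 'FK8EKFAB', offset=16
After 4 (read(6)): returned '', offset=16
After 5 (seek(+5, CUR)): offset=16
After 6 (seek(-16, END)): offset=0
After 7 (seek(+0, END)): offset=16
After 8 (seek(+0, END)): offset=16
After 9 (seek(+6, CUR)): offset=16
After 10 (tell()): offset=16
After 11 (read(6)): returned '', offset=16
After 12 (seek(0, SET)): offset=0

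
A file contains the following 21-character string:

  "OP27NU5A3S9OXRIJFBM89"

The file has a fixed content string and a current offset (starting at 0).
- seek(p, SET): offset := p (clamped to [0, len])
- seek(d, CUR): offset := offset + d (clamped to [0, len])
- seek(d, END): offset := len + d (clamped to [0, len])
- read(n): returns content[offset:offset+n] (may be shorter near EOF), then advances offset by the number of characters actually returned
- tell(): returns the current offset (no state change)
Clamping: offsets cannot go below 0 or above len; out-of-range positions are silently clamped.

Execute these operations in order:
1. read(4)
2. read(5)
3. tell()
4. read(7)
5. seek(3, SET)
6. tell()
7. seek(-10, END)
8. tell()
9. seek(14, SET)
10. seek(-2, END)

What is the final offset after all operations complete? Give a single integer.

After 1 (read(4)): returned 'OP27', offset=4
After 2 (read(5)): returned 'NU5A3', offset=9
After 3 (tell()): offset=9
After 4 (read(7)): returned 'S9OXRIJ', offset=16
After 5 (seek(3, SET)): offset=3
After 6 (tell()): offset=3
After 7 (seek(-10, END)): offset=11
After 8 (tell()): offset=11
After 9 (seek(14, SET)): offset=14
After 10 (seek(-2, END)): offset=19

Answer: 19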